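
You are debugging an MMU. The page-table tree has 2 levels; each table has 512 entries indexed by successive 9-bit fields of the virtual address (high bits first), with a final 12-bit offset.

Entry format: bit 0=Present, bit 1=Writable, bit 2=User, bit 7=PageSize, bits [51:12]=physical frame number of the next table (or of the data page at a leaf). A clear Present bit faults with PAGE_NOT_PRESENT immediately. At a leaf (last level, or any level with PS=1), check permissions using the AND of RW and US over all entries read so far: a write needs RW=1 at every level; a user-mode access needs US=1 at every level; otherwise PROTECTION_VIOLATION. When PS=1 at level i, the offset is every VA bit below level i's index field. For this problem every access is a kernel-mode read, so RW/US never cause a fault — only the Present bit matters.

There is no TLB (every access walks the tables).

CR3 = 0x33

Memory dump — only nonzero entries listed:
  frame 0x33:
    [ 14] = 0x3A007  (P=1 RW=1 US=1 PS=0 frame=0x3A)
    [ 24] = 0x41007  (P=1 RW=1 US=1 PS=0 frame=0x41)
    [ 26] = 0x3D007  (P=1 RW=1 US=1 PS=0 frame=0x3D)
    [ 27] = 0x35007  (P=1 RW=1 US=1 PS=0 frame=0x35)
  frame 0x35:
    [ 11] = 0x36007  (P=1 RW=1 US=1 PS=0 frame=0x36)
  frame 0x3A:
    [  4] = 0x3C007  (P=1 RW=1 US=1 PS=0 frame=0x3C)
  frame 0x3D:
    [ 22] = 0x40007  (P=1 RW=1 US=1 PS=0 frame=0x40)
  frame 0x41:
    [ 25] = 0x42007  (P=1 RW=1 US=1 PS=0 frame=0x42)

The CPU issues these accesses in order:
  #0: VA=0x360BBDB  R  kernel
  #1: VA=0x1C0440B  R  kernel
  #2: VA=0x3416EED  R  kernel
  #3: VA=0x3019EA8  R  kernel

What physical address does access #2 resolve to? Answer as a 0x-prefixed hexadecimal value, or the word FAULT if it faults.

Trace:
#0 VA=0x360BBDB (r,kernel):
  L0: frame=0x33 idx=27 entry=0x35007 [P=1 RW=1 US=1 PS=0]
  L1: frame=0x35 idx=11 entry=0x36007 [P=1 RW=1 US=1 PS=0]
  ⇒ phys 0x36BDB  [2 reads]
#1 VA=0x1C0440B (r,kernel):
  L0: frame=0x33 idx=14 entry=0x3A007 [P=1 RW=1 US=1 PS=0]
  L1: frame=0x3A idx=4 entry=0x3C007 [P=1 RW=1 US=1 PS=0]
  ⇒ phys 0x3C40B  [2 reads]
#2 VA=0x3416EED (r,kernel):
  L0: frame=0x33 idx=26 entry=0x3D007 [P=1 RW=1 US=1 PS=0]
  L1: frame=0x3D idx=22 entry=0x40007 [P=1 RW=1 US=1 PS=0]
  ⇒ phys 0x40EED  [2 reads]
#3 VA=0x3019EA8 (r,kernel):
  L0: frame=0x33 idx=24 entry=0x41007 [P=1 RW=1 US=1 PS=0]
  L1: frame=0x41 idx=25 entry=0x42007 [P=1 RW=1 US=1 PS=0]
  ⇒ phys 0x42EA8  [2 reads]

Access #2 PA: 0x40EED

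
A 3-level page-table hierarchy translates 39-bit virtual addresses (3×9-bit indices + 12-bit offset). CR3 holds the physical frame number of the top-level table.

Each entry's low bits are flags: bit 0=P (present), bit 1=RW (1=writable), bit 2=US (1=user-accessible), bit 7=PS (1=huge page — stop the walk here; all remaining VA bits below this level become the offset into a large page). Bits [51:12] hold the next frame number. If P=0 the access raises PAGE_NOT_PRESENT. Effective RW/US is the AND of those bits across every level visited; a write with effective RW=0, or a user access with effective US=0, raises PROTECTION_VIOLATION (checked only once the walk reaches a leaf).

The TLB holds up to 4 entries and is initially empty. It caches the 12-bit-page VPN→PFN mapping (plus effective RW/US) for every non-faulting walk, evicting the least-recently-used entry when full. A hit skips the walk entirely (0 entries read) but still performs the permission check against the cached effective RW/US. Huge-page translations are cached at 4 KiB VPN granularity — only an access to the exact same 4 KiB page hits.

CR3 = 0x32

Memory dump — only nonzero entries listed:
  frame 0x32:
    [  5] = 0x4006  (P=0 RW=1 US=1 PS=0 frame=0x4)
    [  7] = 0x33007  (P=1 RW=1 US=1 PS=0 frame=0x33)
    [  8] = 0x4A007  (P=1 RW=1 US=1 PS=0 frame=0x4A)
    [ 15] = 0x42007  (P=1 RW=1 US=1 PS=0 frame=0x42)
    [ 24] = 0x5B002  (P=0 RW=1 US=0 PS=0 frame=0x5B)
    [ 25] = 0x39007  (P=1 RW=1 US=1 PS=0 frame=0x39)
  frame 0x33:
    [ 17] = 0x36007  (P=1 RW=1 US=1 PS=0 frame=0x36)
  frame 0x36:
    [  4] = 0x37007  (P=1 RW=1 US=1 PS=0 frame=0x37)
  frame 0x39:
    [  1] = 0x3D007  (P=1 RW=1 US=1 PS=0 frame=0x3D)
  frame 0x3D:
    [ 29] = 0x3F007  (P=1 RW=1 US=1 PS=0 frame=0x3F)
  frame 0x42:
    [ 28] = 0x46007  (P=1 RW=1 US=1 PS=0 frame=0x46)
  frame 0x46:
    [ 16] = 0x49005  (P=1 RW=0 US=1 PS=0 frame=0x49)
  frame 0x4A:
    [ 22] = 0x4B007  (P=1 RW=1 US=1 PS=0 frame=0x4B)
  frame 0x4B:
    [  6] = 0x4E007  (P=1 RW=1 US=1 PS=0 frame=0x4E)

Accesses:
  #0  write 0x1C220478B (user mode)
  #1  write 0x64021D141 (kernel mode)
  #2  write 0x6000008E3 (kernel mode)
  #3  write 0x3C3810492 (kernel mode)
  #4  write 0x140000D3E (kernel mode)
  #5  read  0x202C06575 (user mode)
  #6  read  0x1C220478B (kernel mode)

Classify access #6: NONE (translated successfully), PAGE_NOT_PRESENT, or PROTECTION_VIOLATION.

Trace:
#0 VA=0x1C220478B (w,user):
  L0: frame=0x32 idx=7 entry=0x33007 [P=1 RW=1 US=1 PS=0]
  L1: frame=0x33 idx=17 entry=0x36007 [P=1 RW=1 US=1 PS=0]
  L2: frame=0x36 idx=4 entry=0x37007 [P=1 RW=1 US=1 PS=0]
  ✓ 0x3778B  — 3 lookups
#1 VA=0x64021D141 (w,kernel):
  L0: frame=0x32 idx=25 entry=0x39007 [P=1 RW=1 US=1 PS=0]
  L1: frame=0x39 idx=1 entry=0x3D007 [P=1 RW=1 US=1 PS=0]
  L2: frame=0x3D idx=29 entry=0x3F007 [P=1 RW=1 US=1 PS=0]
  ✓ 0x3F141  — 3 lookups
#2 VA=0x6000008E3 (w,kernel):
  L0: frame=0x32 idx=24 entry=0x5B002 [P=0 RW=1 US=0 PS=0]
  ✗ PAGE_NOT_PRESENT  [1 reads]
#3 VA=0x3C3810492 (w,kernel):
  L0: frame=0x32 idx=15 entry=0x42007 [P=1 RW=1 US=1 PS=0]
  L1: frame=0x42 idx=28 entry=0x46007 [P=1 RW=1 US=1 PS=0]
  L2: frame=0x46 idx=16 entry=0x49005 [P=1 RW=0 US=1 PS=0]
  ✗ PROTECTION_VIOLATION  [3 reads]
#4 VA=0x140000D3E (w,kernel):
  L0: frame=0x32 idx=5 entry=0x4006 [P=0 RW=1 US=1 PS=0]
  ✗ PAGE_NOT_PRESENT  [1 reads]
#5 VA=0x202C06575 (r,user):
  L0: frame=0x32 idx=8 entry=0x4A007 [P=1 RW=1 US=1 PS=0]
  L1: frame=0x4A idx=22 entry=0x4B007 [P=1 RW=1 US=1 PS=0]
  L2: frame=0x4B idx=6 entry=0x4E007 [P=1 RW=1 US=1 PS=0]
  ✓ 0x4E575  — 3 lookups
#6 VA=0x1C220478B (r,kernel):
  TLB hit vpn=0x1C2204 → PA=0x3778B

Access #6 fault: NONE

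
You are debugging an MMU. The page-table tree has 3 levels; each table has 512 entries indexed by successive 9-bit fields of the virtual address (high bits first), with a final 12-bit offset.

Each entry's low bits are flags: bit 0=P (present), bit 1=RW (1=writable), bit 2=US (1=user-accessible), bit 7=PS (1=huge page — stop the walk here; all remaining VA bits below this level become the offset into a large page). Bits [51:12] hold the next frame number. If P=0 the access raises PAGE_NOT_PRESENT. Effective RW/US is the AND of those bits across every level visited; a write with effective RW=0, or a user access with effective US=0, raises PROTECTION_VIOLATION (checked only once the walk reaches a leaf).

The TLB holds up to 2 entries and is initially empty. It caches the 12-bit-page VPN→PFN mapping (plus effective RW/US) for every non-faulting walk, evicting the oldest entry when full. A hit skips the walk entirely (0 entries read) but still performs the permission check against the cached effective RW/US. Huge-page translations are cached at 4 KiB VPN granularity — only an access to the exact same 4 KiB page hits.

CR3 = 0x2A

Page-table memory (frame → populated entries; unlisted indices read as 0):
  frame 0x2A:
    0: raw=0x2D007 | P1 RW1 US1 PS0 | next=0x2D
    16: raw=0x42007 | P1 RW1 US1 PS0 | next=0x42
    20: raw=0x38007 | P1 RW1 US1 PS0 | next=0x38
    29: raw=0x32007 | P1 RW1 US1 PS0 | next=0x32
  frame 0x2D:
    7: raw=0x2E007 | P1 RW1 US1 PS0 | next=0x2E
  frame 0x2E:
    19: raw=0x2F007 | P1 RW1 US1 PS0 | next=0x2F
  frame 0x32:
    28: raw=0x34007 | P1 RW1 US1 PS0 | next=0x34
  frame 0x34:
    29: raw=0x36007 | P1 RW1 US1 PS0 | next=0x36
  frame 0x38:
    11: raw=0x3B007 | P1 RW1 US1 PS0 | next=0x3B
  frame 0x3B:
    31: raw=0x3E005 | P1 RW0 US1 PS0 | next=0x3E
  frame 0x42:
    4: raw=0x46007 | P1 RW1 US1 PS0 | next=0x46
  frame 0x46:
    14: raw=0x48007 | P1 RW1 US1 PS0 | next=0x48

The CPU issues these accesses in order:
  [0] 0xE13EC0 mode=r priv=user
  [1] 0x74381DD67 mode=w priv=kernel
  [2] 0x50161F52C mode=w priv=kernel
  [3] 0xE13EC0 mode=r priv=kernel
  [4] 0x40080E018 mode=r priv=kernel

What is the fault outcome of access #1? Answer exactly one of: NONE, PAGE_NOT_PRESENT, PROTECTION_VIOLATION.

Per-access translation:
#0 VA=0xE13EC0 (r,user):
  L0 @0x2A[0] → 0x2D007  P=1,RW=1,US=1,PS=0
  L1 @0x2D[7] → 0x2E007  P=1,RW=1,US=1,PS=0
  L2 @0x2E[19] → 0x2F007  P=1,RW=1,US=1,PS=0
  ⇒ phys 0x2FEC0  [3 reads]
#1 VA=0x74381DD67 (w,kernel):
  L0 @0x2A[29] → 0x32007  P=1,RW=1,US=1,PS=0
  L1 @0x32[28] → 0x34007  P=1,RW=1,US=1,PS=0
  L2 @0x34[29] → 0x36007  P=1,RW=1,US=1,PS=0
  ⇒ phys 0x36D67  [3 reads]
#2 VA=0x50161F52C (w,kernel):
  L0 @0x2A[20] → 0x38007  P=1,RW=1,US=1,PS=0
  L1 @0x38[11] → 0x3B007  P=1,RW=1,US=1,PS=0
  L2 @0x3B[31] → 0x3E005  P=1,RW=0,US=1,PS=0
  ✗ PROTECTION_VIOLATION  [3 reads]
#3 VA=0xE13EC0 (r,kernel):
  TLB hit vpn=0xE13 → PA=0x2FEC0
#4 VA=0x40080E018 (r,kernel):
  L0 @0x2A[16] → 0x42007  P=1,RW=1,US=1,PS=0
  L1 @0x42[4] → 0x46007  P=1,RW=1,US=1,PS=0
  L2 @0x46[14] → 0x48007  P=1,RW=1,US=1,PS=0
  ⇒ phys 0x48018  [3 reads]

Access #1 fault: NONE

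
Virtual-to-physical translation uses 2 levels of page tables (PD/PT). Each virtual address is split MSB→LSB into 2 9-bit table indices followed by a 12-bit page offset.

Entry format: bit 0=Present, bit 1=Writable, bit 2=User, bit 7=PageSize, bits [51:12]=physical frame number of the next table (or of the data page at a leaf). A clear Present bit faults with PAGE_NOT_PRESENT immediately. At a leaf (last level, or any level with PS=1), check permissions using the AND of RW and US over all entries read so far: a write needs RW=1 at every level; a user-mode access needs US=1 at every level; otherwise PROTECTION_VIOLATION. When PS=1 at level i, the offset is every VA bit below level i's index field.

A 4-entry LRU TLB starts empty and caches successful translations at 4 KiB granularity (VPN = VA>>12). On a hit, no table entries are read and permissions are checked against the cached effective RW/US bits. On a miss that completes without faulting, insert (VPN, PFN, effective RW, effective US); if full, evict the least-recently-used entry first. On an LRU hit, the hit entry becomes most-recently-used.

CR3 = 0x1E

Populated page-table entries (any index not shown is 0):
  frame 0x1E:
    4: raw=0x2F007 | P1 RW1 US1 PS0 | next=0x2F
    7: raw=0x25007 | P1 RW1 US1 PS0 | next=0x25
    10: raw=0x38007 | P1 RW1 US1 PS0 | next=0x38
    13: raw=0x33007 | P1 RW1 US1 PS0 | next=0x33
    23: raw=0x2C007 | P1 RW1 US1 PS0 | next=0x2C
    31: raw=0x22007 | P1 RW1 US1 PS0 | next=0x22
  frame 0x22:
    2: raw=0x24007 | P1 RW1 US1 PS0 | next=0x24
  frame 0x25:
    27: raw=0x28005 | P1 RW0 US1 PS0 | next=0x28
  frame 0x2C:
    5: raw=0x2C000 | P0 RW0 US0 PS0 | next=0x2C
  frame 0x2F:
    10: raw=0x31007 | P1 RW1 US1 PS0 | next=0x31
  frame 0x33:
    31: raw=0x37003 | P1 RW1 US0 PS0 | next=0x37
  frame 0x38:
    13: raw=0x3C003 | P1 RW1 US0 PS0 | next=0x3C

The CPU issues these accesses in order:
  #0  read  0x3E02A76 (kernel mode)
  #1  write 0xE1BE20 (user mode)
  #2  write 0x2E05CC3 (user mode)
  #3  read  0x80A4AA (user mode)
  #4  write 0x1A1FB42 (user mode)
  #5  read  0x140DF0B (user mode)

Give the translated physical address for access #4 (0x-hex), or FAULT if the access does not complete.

Walk each access:
#0 VA=0x3E02A76 (r,kernel):
  L0 @0x1E[31] → 0x22007  P=1,RW=1,US=1,PS=0
  L1 @0x22[2] → 0x24007  P=1,RW=1,US=1,PS=0
  ✓ 0x24A76  — 2 lookups
#1 VA=0xE1BE20 (w,user):
  L0 @0x1E[7] → 0x25007  P=1,RW=1,US=1,PS=0
  L1 @0x25[27] → 0x28005  P=1,RW=0,US=1,PS=0
  → PROTECTION_VIOLATION  (2 entries read)
#2 VA=0x2E05CC3 (w,user):
  L0 @0x1E[23] → 0x2C007  P=1,RW=1,US=1,PS=0
  L1 @0x2C[5] → 0x2C000  P=0,RW=0,US=0,PS=0
  → PAGE_NOT_PRESENT  (2 entries read)
#3 VA=0x80A4AA (r,user):
  L0 @0x1E[4] → 0x2F007  P=1,RW=1,US=1,PS=0
  L1 @0x2F[10] → 0x31007  P=1,RW=1,US=1,PS=0
  ✓ 0x314AA  — 2 lookups
#4 VA=0x1A1FB42 (w,user):
  L0 @0x1E[13] → 0x33007  P=1,RW=1,US=1,PS=0
  L1 @0x33[31] → 0x37003  P=1,RW=1,US=0,PS=0
  → PROTECTION_VIOLATION  (2 entries read)
#5 VA=0x140DF0B (r,user):
  L0 @0x1E[10] → 0x38007  P=1,RW=1,US=1,PS=0
  L1 @0x38[13] → 0x3C003  P=1,RW=1,US=0,PS=0
  → PROTECTION_VIOLATION  (2 entries read)

Access #4 PA: FAULT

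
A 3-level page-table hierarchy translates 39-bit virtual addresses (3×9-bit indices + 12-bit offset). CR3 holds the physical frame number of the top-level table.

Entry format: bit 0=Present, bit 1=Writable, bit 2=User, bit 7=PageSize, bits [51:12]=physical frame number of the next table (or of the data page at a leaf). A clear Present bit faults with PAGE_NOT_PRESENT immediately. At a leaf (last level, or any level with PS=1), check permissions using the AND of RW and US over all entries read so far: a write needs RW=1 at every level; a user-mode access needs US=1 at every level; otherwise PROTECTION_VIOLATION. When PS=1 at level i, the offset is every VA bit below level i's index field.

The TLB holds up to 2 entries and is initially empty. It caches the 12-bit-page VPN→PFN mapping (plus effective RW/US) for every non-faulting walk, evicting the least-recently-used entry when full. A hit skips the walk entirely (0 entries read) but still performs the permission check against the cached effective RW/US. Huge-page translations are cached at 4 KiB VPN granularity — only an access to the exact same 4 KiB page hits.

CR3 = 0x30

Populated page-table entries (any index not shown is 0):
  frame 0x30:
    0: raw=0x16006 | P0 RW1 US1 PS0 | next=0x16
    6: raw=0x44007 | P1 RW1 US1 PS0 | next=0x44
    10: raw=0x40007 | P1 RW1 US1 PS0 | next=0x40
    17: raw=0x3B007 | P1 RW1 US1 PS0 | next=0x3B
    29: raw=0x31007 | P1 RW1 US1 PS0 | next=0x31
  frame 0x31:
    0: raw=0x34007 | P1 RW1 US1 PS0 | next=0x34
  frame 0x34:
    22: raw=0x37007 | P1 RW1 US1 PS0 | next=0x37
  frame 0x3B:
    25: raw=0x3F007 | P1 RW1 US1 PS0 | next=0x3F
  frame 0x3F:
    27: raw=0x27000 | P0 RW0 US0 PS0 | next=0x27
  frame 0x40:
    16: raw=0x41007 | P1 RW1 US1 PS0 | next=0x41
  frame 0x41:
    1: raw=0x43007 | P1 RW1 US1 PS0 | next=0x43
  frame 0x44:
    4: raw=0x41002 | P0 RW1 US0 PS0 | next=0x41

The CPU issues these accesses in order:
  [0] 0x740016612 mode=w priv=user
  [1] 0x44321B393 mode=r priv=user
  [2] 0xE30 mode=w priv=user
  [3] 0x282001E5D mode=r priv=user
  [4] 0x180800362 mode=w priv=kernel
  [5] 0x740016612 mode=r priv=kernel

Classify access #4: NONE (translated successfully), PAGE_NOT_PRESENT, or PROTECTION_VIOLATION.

Walk each access:
#0 VA=0x740016612 (w,user):
  lvl0: tbl 0x30, slot 29 ⇒ 0x31007 (P1/RW1/US1/PS0)
  lvl1: tbl 0x31, slot 0 ⇒ 0x34007 (P1/RW1/US1/PS0)
  lvl2: tbl 0x34, slot 22 ⇒ 0x37007 (P1/RW1/US1/PS0)
  ⇒ phys 0x37612  [3 reads]
#1 VA=0x44321B393 (r,user):
  lvl0: tbl 0x30, slot 17 ⇒ 0x3B007 (P1/RW1/US1/PS0)
  lvl1: tbl 0x3B, slot 25 ⇒ 0x3F007 (P1/RW1/US1/PS0)
  lvl2: tbl 0x3F, slot 27 ⇒ 0x27000 (P0/RW0/US0/PS0)
  ⇒ fault: PAGE_NOT_PRESENT  — 3 lookups
#2 VA=0xE30 (w,user):
  lvl0: tbl 0x30, slot 0 ⇒ 0x16006 (P0/RW1/US1/PS0)
  ⇒ fault: PAGE_NOT_PRESENT  — 1 lookups
#3 VA=0x282001E5D (r,user):
  lvl0: tbl 0x30, slot 10 ⇒ 0x40007 (P1/RW1/US1/PS0)
  lvl1: tbl 0x40, slot 16 ⇒ 0x41007 (P1/RW1/US1/PS0)
  lvl2: tbl 0x41, slot 1 ⇒ 0x43007 (P1/RW1/US1/PS0)
  ⇒ phys 0x43E5D  [3 reads]
#4 VA=0x180800362 (w,kernel):
  lvl0: tbl 0x30, slot 6 ⇒ 0x44007 (P1/RW1/US1/PS0)
  lvl1: tbl 0x44, slot 4 ⇒ 0x41002 (P0/RW1/US0/PS0)
  ⇒ fault: PAGE_NOT_PRESENT  — 2 lookups
#5 VA=0x740016612 (r,kernel):
  TLB hit vpn=0x740016 → PA=0x37612

Access #4 fault: PAGE_NOT_PRESENT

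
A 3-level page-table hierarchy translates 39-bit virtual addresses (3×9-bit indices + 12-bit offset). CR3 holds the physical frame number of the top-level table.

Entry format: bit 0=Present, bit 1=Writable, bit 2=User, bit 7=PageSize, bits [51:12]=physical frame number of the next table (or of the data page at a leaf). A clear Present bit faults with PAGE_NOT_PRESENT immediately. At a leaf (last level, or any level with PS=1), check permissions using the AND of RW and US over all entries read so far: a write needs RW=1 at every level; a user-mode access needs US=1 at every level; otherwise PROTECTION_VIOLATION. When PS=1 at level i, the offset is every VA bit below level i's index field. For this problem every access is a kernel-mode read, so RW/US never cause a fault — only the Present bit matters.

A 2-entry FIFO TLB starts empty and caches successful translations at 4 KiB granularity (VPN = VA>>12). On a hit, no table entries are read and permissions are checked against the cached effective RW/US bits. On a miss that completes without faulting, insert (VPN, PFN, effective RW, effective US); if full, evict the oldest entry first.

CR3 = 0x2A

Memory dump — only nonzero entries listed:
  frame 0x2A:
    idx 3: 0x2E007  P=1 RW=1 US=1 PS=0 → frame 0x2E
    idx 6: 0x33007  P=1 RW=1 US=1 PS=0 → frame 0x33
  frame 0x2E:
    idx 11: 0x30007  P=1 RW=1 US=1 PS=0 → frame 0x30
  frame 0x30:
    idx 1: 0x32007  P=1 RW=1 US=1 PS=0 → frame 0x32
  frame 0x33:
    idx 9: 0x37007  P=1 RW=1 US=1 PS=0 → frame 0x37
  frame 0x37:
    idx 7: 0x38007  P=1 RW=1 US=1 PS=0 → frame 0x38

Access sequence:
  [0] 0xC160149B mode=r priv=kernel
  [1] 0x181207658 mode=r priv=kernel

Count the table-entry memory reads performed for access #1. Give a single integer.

Walk each access:
#0 VA=0xC160149B (r,kernel):
  lvl0: tbl 0x2A, slot 3 ⇒ 0x2E007 (P1/RW1/US1/PS0)
  lvl1: tbl 0x2E, slot 11 ⇒ 0x30007 (P1/RW1/US1/PS0)
  lvl2: tbl 0x30, slot 1 ⇒ 0x32007 (P1/RW1/US1/PS0)
  ✓ 0x3249B  — 3 lookups
#1 VA=0x181207658 (r,kernel):
  lvl0: tbl 0x2A, slot 6 ⇒ 0x33007 (P1/RW1/US1/PS0)
  lvl1: tbl 0x33, slot 9 ⇒ 0x37007 (P1/RW1/US1/PS0)
  lvl2: tbl 0x37, slot 7 ⇒ 0x38007 (P1/RW1/US1/PS0)
  ✓ 0x38658  — 3 lookups

Entries read for #1: 3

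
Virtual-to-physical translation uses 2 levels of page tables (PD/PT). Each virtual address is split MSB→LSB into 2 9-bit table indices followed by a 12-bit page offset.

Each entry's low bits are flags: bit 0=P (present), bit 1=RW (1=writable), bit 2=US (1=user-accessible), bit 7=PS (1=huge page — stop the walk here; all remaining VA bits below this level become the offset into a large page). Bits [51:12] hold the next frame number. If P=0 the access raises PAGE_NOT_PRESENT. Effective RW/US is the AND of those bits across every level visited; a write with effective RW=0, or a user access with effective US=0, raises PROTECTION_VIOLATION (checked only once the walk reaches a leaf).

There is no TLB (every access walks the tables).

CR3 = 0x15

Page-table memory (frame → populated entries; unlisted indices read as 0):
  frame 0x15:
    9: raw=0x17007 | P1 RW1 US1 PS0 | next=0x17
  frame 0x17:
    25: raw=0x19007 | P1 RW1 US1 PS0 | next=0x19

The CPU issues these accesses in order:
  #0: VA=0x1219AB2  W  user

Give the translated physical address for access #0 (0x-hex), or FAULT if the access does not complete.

Walk each access:
#0 VA=0x1219AB2 (w,user):
  [0] read 0x15 idx=9: raw=0x17007 flags P=1 W=1 U=1 S=0
  [1] read 0x17 idx=25: raw=0x19007 flags P=1 W=1 U=1 S=0
  ⇒ phys 0x19AB2  [2 reads]

Access #0 PA: 0x19AB2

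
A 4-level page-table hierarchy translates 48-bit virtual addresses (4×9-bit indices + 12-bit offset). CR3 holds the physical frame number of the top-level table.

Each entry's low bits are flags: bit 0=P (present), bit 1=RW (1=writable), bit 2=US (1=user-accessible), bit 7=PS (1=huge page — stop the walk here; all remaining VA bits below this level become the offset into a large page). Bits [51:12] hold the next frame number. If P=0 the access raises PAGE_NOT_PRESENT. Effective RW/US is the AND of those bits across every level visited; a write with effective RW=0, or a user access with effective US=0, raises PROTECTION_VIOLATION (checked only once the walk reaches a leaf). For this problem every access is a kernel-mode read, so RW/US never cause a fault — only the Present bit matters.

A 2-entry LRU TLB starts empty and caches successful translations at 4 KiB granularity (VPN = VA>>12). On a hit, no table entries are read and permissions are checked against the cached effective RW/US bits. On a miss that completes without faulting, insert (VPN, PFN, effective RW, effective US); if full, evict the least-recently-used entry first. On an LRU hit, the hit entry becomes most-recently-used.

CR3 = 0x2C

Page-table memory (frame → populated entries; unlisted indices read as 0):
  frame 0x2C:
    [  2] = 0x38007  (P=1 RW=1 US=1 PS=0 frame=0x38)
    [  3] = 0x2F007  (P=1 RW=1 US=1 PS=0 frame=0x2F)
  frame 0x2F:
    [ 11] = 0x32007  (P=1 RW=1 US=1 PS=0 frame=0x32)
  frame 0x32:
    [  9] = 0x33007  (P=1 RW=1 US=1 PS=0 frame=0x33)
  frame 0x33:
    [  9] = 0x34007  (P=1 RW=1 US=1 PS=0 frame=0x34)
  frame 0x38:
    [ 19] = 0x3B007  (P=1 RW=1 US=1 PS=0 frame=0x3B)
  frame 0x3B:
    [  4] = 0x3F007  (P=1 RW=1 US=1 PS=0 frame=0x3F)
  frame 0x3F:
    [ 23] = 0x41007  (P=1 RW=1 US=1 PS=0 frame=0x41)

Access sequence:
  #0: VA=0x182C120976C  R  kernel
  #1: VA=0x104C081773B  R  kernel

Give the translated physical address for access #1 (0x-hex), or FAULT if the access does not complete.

Trace:
#0 VA=0x182C120976C (r,kernel):
  lvl0: tbl 0x2C, slot 3 ⇒ 0x2F007 (P1/RW1/US1/PS0)
  lvl1: tbl 0x2F, slot 11 ⇒ 0x32007 (P1/RW1/US1/PS0)
  lvl2: tbl 0x32, slot 9 ⇒ 0x33007 (P1/RW1/US1/PS0)
  lvl3: tbl 0x33, slot 9 ⇒ 0x34007 (P1/RW1/US1/PS0)
  → PA=0x3476C  (4 entries read)
#1 VA=0x104C081773B (r,kernel):
  lvl0: tbl 0x2C, slot 2 ⇒ 0x38007 (P1/RW1/US1/PS0)
  lvl1: tbl 0x38, slot 19 ⇒ 0x3B007 (P1/RW1/US1/PS0)
  lvl2: tbl 0x3B, slot 4 ⇒ 0x3F007 (P1/RW1/US1/PS0)
  lvl3: tbl 0x3F, slot 23 ⇒ 0x41007 (P1/RW1/US1/PS0)
  → PA=0x4173B  (4 entries read)

Access #1 PA: 0x4173B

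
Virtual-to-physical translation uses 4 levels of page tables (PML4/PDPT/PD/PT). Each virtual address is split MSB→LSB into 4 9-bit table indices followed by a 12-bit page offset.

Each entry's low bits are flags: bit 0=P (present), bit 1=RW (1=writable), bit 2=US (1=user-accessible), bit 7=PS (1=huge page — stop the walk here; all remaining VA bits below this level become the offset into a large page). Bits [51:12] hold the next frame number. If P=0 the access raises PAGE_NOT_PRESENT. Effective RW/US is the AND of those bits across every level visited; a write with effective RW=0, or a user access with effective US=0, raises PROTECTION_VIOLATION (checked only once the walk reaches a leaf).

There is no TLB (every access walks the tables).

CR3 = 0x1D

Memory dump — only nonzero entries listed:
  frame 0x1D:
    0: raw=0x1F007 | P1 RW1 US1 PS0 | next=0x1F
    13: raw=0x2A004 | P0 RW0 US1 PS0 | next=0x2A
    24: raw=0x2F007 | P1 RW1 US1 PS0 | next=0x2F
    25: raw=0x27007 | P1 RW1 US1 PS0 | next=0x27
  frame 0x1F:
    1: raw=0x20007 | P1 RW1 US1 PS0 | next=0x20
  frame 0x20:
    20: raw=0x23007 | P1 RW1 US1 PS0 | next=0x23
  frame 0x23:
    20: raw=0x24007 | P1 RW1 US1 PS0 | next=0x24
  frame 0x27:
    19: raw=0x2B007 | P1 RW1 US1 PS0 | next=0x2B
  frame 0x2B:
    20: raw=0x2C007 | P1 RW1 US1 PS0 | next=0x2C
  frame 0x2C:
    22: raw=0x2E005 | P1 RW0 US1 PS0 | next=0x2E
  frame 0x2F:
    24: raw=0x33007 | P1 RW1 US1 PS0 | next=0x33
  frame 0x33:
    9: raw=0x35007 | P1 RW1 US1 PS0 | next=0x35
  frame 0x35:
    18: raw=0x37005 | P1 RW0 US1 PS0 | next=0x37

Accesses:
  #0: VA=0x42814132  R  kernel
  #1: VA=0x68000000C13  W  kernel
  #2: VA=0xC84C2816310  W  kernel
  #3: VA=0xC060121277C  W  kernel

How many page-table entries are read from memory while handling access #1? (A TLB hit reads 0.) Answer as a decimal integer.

Trace:
#0 VA=0x42814132 (r,kernel):
  [0] read 0x1D idx=0: raw=0x1F007 flags P=1 W=1 U=1 S=0
  [1] read 0x1F idx=1: raw=0x20007 flags P=1 W=1 U=1 S=0
  [2] read 0x20 idx=20: raw=0x23007 flags P=1 W=1 U=1 S=0
  [3] read 0x23 idx=20: raw=0x24007 flags P=1 W=1 U=1 S=0
  ✓ 0x24132  — 4 lookups
#1 VA=0x68000000C13 (w,kernel):
  [0] read 0x1D idx=13: raw=0x2A004 flags P=0 W=0 U=1 S=0
  ⇒ fault: PAGE_NOT_PRESENT  — 1 lookups
#2 VA=0xC84C2816310 (w,kernel):
  [0] read 0x1D idx=25: raw=0x27007 flags P=1 W=1 U=1 S=0
  [1] read 0x27 idx=19: raw=0x2B007 flags P=1 W=1 U=1 S=0
  [2] read 0x2B idx=20: raw=0x2C007 flags P=1 W=1 U=1 S=0
  [3] read 0x2C idx=22: raw=0x2E005 flags P=1 W=0 U=1 S=0
  ⇒ fault: PROTECTION_VIOLATION  — 4 lookups
#3 VA=0xC060121277C (w,kernel):
  [0] read 0x1D idx=24: raw=0x2F007 flags P=1 W=1 U=1 S=0
  [1] read 0x2F idx=24: raw=0x33007 flags P=1 W=1 U=1 S=0
  [2] read 0x33 idx=9: raw=0x35007 flags P=1 W=1 U=1 S=0
  [3] read 0x35 idx=18: raw=0x37005 flags P=1 W=0 U=1 S=0
  ⇒ fault: PROTECTION_VIOLATION  — 4 lookups

Entries read for #1: 1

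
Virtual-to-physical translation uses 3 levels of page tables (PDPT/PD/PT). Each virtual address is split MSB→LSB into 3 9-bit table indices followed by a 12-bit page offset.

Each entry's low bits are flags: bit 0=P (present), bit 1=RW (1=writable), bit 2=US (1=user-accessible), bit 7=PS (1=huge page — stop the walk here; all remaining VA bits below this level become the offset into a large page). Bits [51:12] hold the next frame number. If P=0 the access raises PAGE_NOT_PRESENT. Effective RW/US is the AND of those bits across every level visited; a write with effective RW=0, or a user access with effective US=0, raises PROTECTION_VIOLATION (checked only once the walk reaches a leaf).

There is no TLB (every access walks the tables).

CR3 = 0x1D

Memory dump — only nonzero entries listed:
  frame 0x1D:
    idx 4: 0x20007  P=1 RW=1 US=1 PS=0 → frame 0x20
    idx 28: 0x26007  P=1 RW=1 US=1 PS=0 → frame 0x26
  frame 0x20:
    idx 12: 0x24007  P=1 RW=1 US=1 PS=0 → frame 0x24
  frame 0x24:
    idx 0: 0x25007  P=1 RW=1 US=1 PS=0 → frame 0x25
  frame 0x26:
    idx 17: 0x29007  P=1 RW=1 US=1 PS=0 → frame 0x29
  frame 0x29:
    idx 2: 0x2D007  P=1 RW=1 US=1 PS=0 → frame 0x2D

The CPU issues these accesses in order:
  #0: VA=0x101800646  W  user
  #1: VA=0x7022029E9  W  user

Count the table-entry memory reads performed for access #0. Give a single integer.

Walk each access:
#0 VA=0x101800646 (w,user):
  lvl0: tbl 0x1D, slot 4 ⇒ 0x20007 (P1/RW1/US1/PS0)
  lvl1: tbl 0x20, slot 12 ⇒ 0x24007 (P1/RW1/US1/PS0)
  lvl2: tbl 0x24, slot 0 ⇒ 0x25007 (P1/RW1/US1/PS0)
  ✓ 0x25646  — 3 lookups
#1 VA=0x7022029E9 (w,user):
  lvl0: tbl 0x1D, slot 28 ⇒ 0x26007 (P1/RW1/US1/PS0)
  lvl1: tbl 0x26, slot 17 ⇒ 0x29007 (P1/RW1/US1/PS0)
  lvl2: tbl 0x29, slot 2 ⇒ 0x2D007 (P1/RW1/US1/PS0)
  ✓ 0x2D9E9  — 3 lookups

Entries read for #0: 3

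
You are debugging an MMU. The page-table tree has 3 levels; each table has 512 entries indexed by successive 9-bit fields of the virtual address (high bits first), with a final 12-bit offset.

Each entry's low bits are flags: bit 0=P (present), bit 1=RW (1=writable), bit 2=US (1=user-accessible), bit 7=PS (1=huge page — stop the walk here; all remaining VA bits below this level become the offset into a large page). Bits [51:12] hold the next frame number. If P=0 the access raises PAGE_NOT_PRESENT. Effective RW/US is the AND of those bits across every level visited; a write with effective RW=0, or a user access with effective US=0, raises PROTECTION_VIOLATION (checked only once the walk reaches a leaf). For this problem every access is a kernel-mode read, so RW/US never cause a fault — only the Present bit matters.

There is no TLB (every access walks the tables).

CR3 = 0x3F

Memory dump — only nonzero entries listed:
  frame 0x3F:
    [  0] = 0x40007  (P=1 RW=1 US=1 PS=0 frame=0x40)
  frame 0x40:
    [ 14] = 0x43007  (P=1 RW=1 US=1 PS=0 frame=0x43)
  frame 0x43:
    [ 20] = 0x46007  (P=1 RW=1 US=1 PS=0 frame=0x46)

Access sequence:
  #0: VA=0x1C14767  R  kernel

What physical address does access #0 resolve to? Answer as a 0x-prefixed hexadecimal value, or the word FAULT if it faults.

Per-access translation:
#0 VA=0x1C14767 (r,kernel):
  [0] read 0x3F idx=0: raw=0x40007 flags P=1 W=1 U=1 S=0
  [1] read 0x40 idx=14: raw=0x43007 flags P=1 W=1 U=1 S=0
  [2] read 0x43 idx=20: raw=0x46007 flags P=1 W=1 U=1 S=0
  ✓ 0x46767  — 3 lookups

Access #0 PA: 0x46767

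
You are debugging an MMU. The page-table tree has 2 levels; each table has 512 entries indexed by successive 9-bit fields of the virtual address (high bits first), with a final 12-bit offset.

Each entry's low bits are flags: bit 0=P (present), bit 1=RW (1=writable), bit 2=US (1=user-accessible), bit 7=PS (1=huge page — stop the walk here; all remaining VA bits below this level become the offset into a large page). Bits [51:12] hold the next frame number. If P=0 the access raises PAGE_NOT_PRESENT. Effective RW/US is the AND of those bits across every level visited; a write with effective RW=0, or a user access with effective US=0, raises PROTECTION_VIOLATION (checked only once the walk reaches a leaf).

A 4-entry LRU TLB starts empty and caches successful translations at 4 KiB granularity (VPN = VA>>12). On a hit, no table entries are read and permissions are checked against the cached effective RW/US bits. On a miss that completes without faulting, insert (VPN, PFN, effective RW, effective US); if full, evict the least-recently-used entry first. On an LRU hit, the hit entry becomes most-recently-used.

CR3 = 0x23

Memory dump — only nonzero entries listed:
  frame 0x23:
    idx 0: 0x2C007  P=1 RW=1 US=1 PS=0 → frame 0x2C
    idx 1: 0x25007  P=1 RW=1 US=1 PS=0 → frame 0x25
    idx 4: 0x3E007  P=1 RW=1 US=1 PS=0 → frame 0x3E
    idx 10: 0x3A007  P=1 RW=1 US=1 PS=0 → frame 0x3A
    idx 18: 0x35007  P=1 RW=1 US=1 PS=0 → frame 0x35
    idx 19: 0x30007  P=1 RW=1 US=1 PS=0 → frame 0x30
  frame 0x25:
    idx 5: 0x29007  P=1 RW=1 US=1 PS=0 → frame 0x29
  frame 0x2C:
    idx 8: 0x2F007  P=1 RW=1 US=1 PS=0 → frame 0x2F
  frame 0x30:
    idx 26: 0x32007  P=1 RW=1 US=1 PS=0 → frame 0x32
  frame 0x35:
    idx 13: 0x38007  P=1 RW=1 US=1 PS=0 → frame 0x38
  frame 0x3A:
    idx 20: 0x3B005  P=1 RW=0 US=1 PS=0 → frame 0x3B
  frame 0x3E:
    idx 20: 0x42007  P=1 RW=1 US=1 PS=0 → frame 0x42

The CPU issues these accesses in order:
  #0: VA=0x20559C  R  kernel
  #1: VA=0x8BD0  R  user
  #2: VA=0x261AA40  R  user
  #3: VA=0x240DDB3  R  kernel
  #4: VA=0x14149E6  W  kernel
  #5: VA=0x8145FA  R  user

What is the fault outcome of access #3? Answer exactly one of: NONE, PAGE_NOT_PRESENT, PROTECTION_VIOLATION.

Trace:
#0 VA=0x20559C (r,kernel):
  L0: frame=0x23 idx=1 entry=0x25007 [P=1 RW=1 US=1 PS=0]
  L1: frame=0x25 idx=5 entry=0x29007 [P=1 RW=1 US=1 PS=0]
  ✓ 0x2959C  — 2 lookups
#1 VA=0x8BD0 (r,user):
  L0: frame=0x23 idx=0 entry=0x2C007 [P=1 RW=1 US=1 PS=0]
  L1: frame=0x2C idx=8 entry=0x2F007 [P=1 RW=1 US=1 PS=0]
  ✓ 0x2FBD0  — 2 lookups
#2 VA=0x261AA40 (r,user):
  L0: frame=0x23 idx=19 entry=0x30007 [P=1 RW=1 US=1 PS=0]
  L1: frame=0x30 idx=26 entry=0x32007 [P=1 RW=1 US=1 PS=0]
  ✓ 0x32A40  — 2 lookups
#3 VA=0x240DDB3 (r,kernel):
  L0: frame=0x23 idx=18 entry=0x35007 [P=1 RW=1 US=1 PS=0]
  L1: frame=0x35 idx=13 entry=0x38007 [P=1 RW=1 US=1 PS=0]
  ✓ 0x38DB3  — 2 lookups
#4 VA=0x14149E6 (w,kernel):
  L0: frame=0x23 idx=10 entry=0x3A007 [P=1 RW=1 US=1 PS=0]
  L1: frame=0x3A idx=20 entry=0x3B005 [P=1 RW=0 US=1 PS=0]
  ⇒ fault: PROTECTION_VIOLATION  — 2 lookups
#5 VA=0x8145FA (r,user):
  L0: frame=0x23 idx=4 entry=0x3E007 [P=1 RW=1 US=1 PS=0]
  L1: frame=0x3E idx=20 entry=0x42007 [P=1 RW=1 US=1 PS=0]
  ✓ 0x425FA  — 2 lookups

Access #3 fault: NONE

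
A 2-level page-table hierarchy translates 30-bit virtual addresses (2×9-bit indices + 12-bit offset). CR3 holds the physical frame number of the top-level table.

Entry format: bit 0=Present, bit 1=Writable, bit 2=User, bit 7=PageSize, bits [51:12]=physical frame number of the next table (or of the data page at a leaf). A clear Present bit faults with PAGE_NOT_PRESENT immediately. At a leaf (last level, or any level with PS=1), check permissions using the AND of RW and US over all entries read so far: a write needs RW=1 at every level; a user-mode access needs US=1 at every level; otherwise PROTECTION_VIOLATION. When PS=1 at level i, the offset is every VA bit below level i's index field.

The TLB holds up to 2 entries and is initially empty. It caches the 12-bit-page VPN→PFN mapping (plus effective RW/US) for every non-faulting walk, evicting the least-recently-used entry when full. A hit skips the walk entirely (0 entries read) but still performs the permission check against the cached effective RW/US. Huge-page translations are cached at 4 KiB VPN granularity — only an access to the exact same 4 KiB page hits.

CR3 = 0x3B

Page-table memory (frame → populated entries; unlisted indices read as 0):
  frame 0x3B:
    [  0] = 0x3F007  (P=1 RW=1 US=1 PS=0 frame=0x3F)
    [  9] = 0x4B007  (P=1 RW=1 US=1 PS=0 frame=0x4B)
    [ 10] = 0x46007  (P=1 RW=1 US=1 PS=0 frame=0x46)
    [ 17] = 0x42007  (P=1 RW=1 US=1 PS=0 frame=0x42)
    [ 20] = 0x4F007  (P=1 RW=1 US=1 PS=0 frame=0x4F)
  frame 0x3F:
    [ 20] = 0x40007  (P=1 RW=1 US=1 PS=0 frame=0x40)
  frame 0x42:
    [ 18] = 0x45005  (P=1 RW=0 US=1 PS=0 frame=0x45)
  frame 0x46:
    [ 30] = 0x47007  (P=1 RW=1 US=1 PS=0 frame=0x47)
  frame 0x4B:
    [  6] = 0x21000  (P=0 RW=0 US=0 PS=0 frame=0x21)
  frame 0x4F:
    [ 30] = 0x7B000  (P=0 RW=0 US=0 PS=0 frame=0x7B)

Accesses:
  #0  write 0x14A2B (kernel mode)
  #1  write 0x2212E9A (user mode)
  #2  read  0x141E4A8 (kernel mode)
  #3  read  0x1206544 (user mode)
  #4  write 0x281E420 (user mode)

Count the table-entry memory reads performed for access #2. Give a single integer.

Per-access translation:
#0 VA=0x14A2B (w,kernel):
  L0: frame=0x3B idx=0 entry=0x3F007 [P=1 RW=1 US=1 PS=0]
  L1: frame=0x3F idx=20 entry=0x40007 [P=1 RW=1 US=1 PS=0]
  ✓ 0x40A2B  — 2 lookups
#1 VA=0x2212E9A (w,user):
  L0: frame=0x3B idx=17 entry=0x42007 [P=1 RW=1 US=1 PS=0]
  L1: frame=0x42 idx=18 entry=0x45005 [P=1 RW=0 US=1 PS=0]
  → PROTECTION_VIOLATION  (2 entries read)
#2 VA=0x141E4A8 (r,kernel):
  L0: frame=0x3B idx=10 entry=0x46007 [P=1 RW=1 US=1 PS=0]
  L1: frame=0x46 idx=30 entry=0x47007 [P=1 RW=1 US=1 PS=0]
  ✓ 0x474A8  — 2 lookups
#3 VA=0x1206544 (r,user):
  L0: frame=0x3B idx=9 entry=0x4B007 [P=1 RW=1 US=1 PS=0]
  L1: frame=0x4B idx=6 entry=0x21000 [P=0 RW=0 US=0 PS=0]
  → PAGE_NOT_PRESENT  (2 entries read)
#4 VA=0x281E420 (w,user):
  L0: frame=0x3B idx=20 entry=0x4F007 [P=1 RW=1 US=1 PS=0]
  L1: frame=0x4F idx=30 entry=0x7B000 [P=0 RW=0 US=0 PS=0]
  → PAGE_NOT_PRESENT  (2 entries read)

Entries read for #2: 2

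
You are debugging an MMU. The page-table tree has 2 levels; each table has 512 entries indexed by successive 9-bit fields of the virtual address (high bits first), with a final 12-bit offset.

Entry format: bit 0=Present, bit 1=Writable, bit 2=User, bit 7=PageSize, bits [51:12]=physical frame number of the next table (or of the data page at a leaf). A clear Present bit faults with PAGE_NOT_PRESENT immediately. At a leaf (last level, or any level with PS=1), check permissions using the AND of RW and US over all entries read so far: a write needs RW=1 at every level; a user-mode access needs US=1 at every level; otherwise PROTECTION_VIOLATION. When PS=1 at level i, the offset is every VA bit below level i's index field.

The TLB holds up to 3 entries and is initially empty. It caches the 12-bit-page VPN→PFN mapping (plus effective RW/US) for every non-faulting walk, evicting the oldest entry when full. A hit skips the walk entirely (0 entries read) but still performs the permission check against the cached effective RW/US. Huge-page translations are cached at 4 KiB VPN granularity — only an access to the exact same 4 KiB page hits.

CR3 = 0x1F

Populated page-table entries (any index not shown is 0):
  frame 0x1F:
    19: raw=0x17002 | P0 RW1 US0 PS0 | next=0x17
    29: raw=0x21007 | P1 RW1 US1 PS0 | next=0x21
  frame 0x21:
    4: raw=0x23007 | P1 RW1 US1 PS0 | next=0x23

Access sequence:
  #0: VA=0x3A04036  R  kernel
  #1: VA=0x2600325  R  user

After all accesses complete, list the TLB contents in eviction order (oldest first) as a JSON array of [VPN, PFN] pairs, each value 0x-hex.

Per-access translation:
#0 VA=0x3A04036 (r,kernel):
  lvl0: tbl 0x1F, slot 29 ⇒ 0x21007 (P1/RW1/US1/PS0)
  lvl1: tbl 0x21, slot 4 ⇒ 0x23007 (P1/RW1/US1/PS0)
  ✓ 0x23036  — 2 lookups
#1 VA=0x2600325 (r,user):
  lvl0: tbl 0x1F, slot 19 ⇒ 0x17002 (P0/RW1/US0/PS0)
  → PAGE_NOT_PRESENT  (1 entries read)

TLB: [["0x3A04", "0x23"]]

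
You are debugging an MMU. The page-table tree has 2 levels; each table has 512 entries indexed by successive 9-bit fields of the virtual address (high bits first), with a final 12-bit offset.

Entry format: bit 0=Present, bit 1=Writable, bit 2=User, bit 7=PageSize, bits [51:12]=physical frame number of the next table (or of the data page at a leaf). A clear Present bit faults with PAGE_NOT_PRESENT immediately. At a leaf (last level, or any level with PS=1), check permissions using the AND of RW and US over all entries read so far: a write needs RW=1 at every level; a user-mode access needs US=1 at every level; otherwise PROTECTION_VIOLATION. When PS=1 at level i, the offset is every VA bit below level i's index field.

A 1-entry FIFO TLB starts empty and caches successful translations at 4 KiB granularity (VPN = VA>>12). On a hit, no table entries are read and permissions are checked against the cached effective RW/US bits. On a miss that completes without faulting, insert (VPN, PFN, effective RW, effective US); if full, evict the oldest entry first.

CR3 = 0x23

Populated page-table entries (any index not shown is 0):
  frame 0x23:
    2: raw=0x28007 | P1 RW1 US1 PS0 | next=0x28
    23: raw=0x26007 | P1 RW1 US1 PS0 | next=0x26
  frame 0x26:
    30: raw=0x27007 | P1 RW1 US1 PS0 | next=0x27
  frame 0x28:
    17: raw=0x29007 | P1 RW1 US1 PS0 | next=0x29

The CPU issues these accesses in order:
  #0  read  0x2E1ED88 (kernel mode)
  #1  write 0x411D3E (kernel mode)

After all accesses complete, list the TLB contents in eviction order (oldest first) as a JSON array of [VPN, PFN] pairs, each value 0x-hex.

Trace:
#0 VA=0x2E1ED88 (r,kernel):
  L0 @0x23[23] → 0x26007  P=1,RW=1,US=1,PS=0
  L1 @0x26[30] → 0x27007  P=1,RW=1,US=1,PS=0
  → PA=0x27D88  (2 entries read)
#1 VA=0x411D3E (w,kernel):
  L0 @0x23[2] → 0x28007  P=1,RW=1,US=1,PS=0
  L1 @0x28[17] → 0x29007  P=1,RW=1,US=1,PS=0
  → PA=0x29D3E  (2 entries read)

TLB: [["0x411", "0x29"]]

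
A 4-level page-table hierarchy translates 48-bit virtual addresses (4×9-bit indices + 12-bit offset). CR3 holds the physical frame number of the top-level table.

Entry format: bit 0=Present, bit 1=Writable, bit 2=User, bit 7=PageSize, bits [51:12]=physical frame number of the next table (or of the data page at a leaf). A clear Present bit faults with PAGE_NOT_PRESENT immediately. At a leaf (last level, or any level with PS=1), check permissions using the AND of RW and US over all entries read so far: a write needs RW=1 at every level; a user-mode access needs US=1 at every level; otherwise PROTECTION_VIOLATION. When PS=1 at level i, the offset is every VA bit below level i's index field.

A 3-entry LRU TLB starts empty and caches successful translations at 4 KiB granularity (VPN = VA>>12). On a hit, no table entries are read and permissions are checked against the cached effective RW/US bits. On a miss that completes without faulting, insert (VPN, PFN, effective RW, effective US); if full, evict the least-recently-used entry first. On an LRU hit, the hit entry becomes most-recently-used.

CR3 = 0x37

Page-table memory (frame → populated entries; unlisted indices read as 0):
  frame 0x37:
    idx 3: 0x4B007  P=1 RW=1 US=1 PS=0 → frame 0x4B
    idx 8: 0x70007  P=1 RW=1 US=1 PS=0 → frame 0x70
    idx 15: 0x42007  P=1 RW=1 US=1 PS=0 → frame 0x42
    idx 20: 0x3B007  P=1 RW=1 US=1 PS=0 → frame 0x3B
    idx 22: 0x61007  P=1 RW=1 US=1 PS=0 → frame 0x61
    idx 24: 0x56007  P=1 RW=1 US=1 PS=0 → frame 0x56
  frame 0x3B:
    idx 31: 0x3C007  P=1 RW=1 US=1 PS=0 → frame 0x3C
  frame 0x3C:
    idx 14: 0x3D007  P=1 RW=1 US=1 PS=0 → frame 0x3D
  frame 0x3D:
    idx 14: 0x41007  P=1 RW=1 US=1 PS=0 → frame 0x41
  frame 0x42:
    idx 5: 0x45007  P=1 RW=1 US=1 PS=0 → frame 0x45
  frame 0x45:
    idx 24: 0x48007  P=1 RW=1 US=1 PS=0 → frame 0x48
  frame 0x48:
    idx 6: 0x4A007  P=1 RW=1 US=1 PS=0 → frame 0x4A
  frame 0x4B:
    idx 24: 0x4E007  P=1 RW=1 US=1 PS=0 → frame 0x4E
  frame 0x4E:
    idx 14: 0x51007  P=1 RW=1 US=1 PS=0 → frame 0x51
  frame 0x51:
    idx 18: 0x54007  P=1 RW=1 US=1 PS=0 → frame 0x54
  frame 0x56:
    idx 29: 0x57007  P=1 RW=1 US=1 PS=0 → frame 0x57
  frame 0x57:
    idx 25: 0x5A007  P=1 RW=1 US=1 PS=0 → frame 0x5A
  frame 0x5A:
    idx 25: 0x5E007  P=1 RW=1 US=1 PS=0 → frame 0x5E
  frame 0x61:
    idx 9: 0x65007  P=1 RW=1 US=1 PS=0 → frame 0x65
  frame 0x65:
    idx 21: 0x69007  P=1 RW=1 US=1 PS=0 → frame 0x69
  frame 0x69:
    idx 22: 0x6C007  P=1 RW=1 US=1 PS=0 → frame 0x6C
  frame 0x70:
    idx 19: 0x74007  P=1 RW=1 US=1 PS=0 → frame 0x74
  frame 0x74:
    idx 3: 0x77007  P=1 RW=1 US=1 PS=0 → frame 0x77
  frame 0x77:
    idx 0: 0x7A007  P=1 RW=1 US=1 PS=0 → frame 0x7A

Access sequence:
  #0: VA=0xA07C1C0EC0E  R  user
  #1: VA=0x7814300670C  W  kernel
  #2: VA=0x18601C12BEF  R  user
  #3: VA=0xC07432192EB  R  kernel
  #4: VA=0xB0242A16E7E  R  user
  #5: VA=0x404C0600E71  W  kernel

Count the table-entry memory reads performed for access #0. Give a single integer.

Trace:
#0 VA=0xA07C1C0EC0E (r,user):
  L0: frame=0x37 idx=20 entry=0x3B007 [P=1 RW=1 US=1 PS=0]
  L1: frame=0x3B idx=31 entry=0x3C007 [P=1 RW=1 US=1 PS=0]
  L2: frame=0x3C idx=14 entry=0x3D007 [P=1 RW=1 US=1 PS=0]
  L3: frame=0x3D idx=14 entry=0x41007 [P=1 RW=1 US=1 PS=0]
  ⇒ phys 0x41C0E  [4 reads]
#1 VA=0x7814300670C (w,kernel):
  L0: frame=0x37 idx=15 entry=0x42007 [P=1 RW=1 US=1 PS=0]
  L1: frame=0x42 idx=5 entry=0x45007 [P=1 RW=1 US=1 PS=0]
  L2: frame=0x45 idx=24 entry=0x48007 [P=1 RW=1 US=1 PS=0]
  L3: frame=0x48 idx=6 entry=0x4A007 [P=1 RW=1 US=1 PS=0]
  ⇒ phys 0x4A70C  [4 reads]
#2 VA=0x18601C12BEF (r,user):
  L0: frame=0x37 idx=3 entry=0x4B007 [P=1 RW=1 US=1 PS=0]
  L1: frame=0x4B idx=24 entry=0x4E007 [P=1 RW=1 US=1 PS=0]
  L2: frame=0x4E idx=14 entry=0x51007 [P=1 RW=1 US=1 PS=0]
  L3: frame=0x51 idx=18 entry=0x54007 [P=1 RW=1 US=1 PS=0]
  ⇒ phys 0x54BEF  [4 reads]
#3 VA=0xC07432192EB (r,kernel):
  L0: frame=0x37 idx=24 entry=0x56007 [P=1 RW=1 US=1 PS=0]
  L1: frame=0x56 idx=29 entry=0x57007 [P=1 RW=1 US=1 PS=0]
  L2: frame=0x57 idx=25 entry=0x5A007 [P=1 RW=1 US=1 PS=0]
  L3: frame=0x5A idx=25 entry=0x5E007 [P=1 RW=1 US=1 PS=0]
  ⇒ phys 0x5E2EB  [4 reads]
#4 VA=0xB0242A16E7E (r,user):
  L0: frame=0x37 idx=22 entry=0x61007 [P=1 RW=1 US=1 PS=0]
  L1: frame=0x61 idx=9 entry=0x65007 [P=1 RW=1 US=1 PS=0]
  L2: frame=0x65 idx=21 entry=0x69007 [P=1 RW=1 US=1 PS=0]
  L3: frame=0x69 idx=22 entry=0x6C007 [P=1 RW=1 US=1 PS=0]
  ⇒ phys 0x6CE7E  [4 reads]
#5 VA=0x404C0600E71 (w,kernel):
  L0: frame=0x37 idx=8 entry=0x70007 [P=1 RW=1 US=1 PS=0]
  L1: frame=0x70 idx=19 entry=0x74007 [P=1 RW=1 US=1 PS=0]
  L2: frame=0x74 idx=3 entry=0x77007 [P=1 RW=1 US=1 PS=0]
  L3: frame=0x77 idx=0 entry=0x7A007 [P=1 RW=1 US=1 PS=0]
  ⇒ phys 0x7AE71  [4 reads]

Entries read for #0: 4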